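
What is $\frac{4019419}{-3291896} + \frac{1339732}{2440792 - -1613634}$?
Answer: $- \frac{5943089243311}{6673374365848} \approx -0.89057$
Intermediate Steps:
$\frac{4019419}{-3291896} + \frac{1339732}{2440792 - -1613634} = 4019419 \left(- \frac{1}{3291896}\right) + \frac{1339732}{2440792 + 1613634} = - \frac{4019419}{3291896} + \frac{1339732}{4054426} = - \frac{4019419}{3291896} + 1339732 \cdot \frac{1}{4054426} = - \frac{4019419}{3291896} + \frac{669866}{2027213} = - \frac{5943089243311}{6673374365848}$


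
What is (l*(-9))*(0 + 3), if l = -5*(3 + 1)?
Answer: 540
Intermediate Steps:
l = -20 (l = -5*4 = -20)
(l*(-9))*(0 + 3) = (-20*(-9))*(0 + 3) = 180*3 = 540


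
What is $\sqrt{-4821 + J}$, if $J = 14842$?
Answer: $\sqrt{10021} \approx 100.1$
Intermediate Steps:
$\sqrt{-4821 + J} = \sqrt{-4821 + 14842} = \sqrt{10021}$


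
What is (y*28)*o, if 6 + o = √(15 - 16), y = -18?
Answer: 3024 - 504*I ≈ 3024.0 - 504.0*I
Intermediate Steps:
o = -6 + I (o = -6 + √(15 - 16) = -6 + √(-1) = -6 + I ≈ -6.0 + 1.0*I)
(y*28)*o = (-18*28)*(-6 + I) = -504*(-6 + I) = 3024 - 504*I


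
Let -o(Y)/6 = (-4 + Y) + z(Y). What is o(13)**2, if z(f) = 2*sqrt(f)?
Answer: 4788 + 1296*sqrt(13) ≈ 9460.8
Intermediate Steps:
o(Y) = 24 - 12*sqrt(Y) - 6*Y (o(Y) = -6*((-4 + Y) + 2*sqrt(Y)) = -6*(-4 + Y + 2*sqrt(Y)) = 24 - 12*sqrt(Y) - 6*Y)
o(13)**2 = (24 - 12*sqrt(13) - 6*13)**2 = (24 - 12*sqrt(13) - 78)**2 = (-54 - 12*sqrt(13))**2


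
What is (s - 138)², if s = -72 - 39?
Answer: 62001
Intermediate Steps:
s = -111
(s - 138)² = (-111 - 138)² = (-249)² = 62001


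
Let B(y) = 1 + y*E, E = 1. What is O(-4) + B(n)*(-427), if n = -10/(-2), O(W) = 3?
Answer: -2559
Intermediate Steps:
n = 5 (n = -10*(-½) = 5)
B(y) = 1 + y (B(y) = 1 + y*1 = 1 + y)
O(-4) + B(n)*(-427) = 3 + (1 + 5)*(-427) = 3 + 6*(-427) = 3 - 2562 = -2559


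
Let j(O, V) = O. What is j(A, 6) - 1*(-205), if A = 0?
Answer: 205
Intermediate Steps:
j(A, 6) - 1*(-205) = 0 - 1*(-205) = 0 + 205 = 205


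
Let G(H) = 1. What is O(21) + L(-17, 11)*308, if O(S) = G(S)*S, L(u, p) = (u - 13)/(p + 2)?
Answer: -8967/13 ≈ -689.77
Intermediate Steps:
L(u, p) = (-13 + u)/(2 + p)
O(S) = S (O(S) = 1*S = S)
O(21) + L(-17, 11)*308 = 21 + ((-13 - 17)/(2 + 11))*308 = 21 + (-30/13)*308 = 21 + ((1/13)*(-30))*308 = 21 - 30/13*308 = 21 - 9240/13 = -8967/13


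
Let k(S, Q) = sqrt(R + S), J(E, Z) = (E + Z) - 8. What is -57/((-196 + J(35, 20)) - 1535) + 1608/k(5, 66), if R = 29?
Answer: 57/1684 + 804*sqrt(34)/17 ≈ 275.80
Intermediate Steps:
J(E, Z) = -8 + E + Z
k(S, Q) = sqrt(29 + S)
-57/((-196 + J(35, 20)) - 1535) + 1608/k(5, 66) = -57/((-196 + (-8 + 35 + 20)) - 1535) + 1608/(sqrt(29 + 5)) = -57/((-196 + 47) - 1535) + 1608/(sqrt(34)) = -57/(-149 - 1535) + 1608*(sqrt(34)/34) = -57/(-1684) + 804*sqrt(34)/17 = -57*(-1/1684) + 804*sqrt(34)/17 = 57/1684 + 804*sqrt(34)/17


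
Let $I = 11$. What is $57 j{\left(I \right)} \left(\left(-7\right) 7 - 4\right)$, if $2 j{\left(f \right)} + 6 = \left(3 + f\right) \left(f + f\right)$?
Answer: $-456171$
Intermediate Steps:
$j{\left(f \right)} = -3 + f \left(3 + f\right)$ ($j{\left(f \right)} = -3 + \frac{\left(3 + f\right) \left(f + f\right)}{2} = -3 + \frac{\left(3 + f\right) 2 f}{2} = -3 + \frac{2 f \left(3 + f\right)}{2} = -3 + f \left(3 + f\right)$)
$57 j{\left(I \right)} \left(\left(-7\right) 7 - 4\right) = 57 \left(-3 + 11^{2} + 3 \cdot 11\right) \left(\left(-7\right) 7 - 4\right) = 57 \left(-3 + 121 + 33\right) \left(-49 - 4\right) = 57 \cdot 151 \left(-53\right) = 8607 \left(-53\right) = -456171$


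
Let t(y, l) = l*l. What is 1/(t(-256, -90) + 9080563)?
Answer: 1/9088663 ≈ 1.1003e-7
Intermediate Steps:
t(y, l) = l²
1/(t(-256, -90) + 9080563) = 1/((-90)² + 9080563) = 1/(8100 + 9080563) = 1/9088663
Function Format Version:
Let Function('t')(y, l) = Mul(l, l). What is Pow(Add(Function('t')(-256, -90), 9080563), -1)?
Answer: Rational(1, 9088663) ≈ 1.1003e-7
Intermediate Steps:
Function('t')(y, l) = Pow(l, 2)
Pow(Add(Function('t')(-256, -90), 9080563), -1) = Pow(Add(Pow(-90, 2), 9080563), -1) = Pow(Add(8100, 9080563), -1) = Pow(9088663, -1) = Rational(1, 9088663)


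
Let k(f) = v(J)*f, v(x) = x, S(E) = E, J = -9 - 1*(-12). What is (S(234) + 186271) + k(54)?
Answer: 186667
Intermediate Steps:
J = 3 (J = -9 + 12 = 3)
k(f) = 3*f
(S(234) + 186271) + k(54) = (234 + 186271) + 3*54 = 186505 + 162 = 186667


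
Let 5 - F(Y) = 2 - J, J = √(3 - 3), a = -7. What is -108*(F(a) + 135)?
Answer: -14904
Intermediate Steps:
J = 0 (J = √0 = 0)
F(Y) = 3 (F(Y) = 5 - (2 - 1*0) = 5 - (2 + 0) = 5 - 1*2 = 5 - 2 = 3)
-108*(F(a) + 135) = -108*(3 + 135) = -108*138 = -14904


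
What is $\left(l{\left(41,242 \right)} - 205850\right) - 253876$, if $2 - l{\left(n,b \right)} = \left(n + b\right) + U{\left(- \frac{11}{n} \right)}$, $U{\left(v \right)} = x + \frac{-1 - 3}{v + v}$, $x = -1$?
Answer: $- \frac{5060148}{11} \approx -4.6001 \cdot 10^{5}$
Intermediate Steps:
$U{\left(v \right)} = -1 - \frac{2}{v}$ ($U{\left(v \right)} = -1 + \frac{-1 - 3}{v + v} = -1 - \frac{4}{2 v} = -1 - 4 \frac{1}{2 v} = -1 - \frac{2}{v}$)
$l{\left(n,b \right)} = 2 - b - n + \frac{n \left(-2 + \frac{11}{n}\right)}{11}$ ($l{\left(n,b \right)} = 2 - \left(\left(n + b\right) + \frac{-2 - - \frac{11}{n}}{\left(-11\right) \frac{1}{n}}\right) = 2 - \left(\left(b + n\right) + - \frac{n}{11} \left(-2 + \frac{11}{n}\right)\right) = 2 - \left(\left(b + n\right) - \frac{n \left(-2 + \frac{11}{n}\right)}{11}\right) = 2 - \left(b + n - \frac{n \left(-2 + \frac{11}{n}\right)}{11}\right) = 2 - b - n + \frac{n \left(-2 + \frac{11}{n}\right)}{11}$)
$\left(l{\left(41,242 \right)} - 205850\right) - 253876 = \left(\left(3 - 242 - \frac{533}{11}\right) - 205850\right) - 253876 = \left(- \frac{3162}{11} - 205850\right) - 253876 = - \frac{2267512}{11} - 253876 = - \frac{5060148}{11}$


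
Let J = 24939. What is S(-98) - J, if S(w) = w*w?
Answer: -15335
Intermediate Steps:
S(w) = w**2
S(-98) - J = (-98)**2 - 1*24939 = 9604 - 24939 = -15335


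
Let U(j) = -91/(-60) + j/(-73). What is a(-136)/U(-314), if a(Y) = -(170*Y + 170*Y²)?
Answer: -804168000/1499 ≈ -5.3647e+5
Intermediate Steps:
U(j) = 91/60 - j/73 (U(j) = -91*(-1/60) + j*(-1/73) = 91/60 - j/73)
a(Y) = -170*Y - 170*Y² (a(Y) = -170*(Y + Y²) = -170*Y - 170*Y²)
a(-136)/U(-314) = (-170*(-136)*(1 - 136))/(91/60 - 1/73*(-314)) = (-170*(-136)*(-135))/(91/60 + 314/73) = -3121200/25483/4380 = -3121200*4380/25483 = -804168000/1499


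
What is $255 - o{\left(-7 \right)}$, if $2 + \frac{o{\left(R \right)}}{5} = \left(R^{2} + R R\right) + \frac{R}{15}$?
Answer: $- \frac{668}{3} \approx -222.67$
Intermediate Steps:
$o{\left(R \right)} = -10 + 10 R^{2} + \frac{R}{3}$ ($o{\left(R \right)} = -10 + 5 \left(\left(R^{2} + R R\right) + \frac{R}{15}\right) = -10 + 5 \left(\left(R^{2} + R^{2}\right) + R \frac{1}{15}\right) = -10 + 5 \left(2 R^{2} + \frac{R}{15}\right) = -10 + \left(10 R^{2} + \frac{R}{3}\right) = -10 + 10 R^{2} + \frac{R}{3}$)
$255 - o{\left(-7 \right)} = 255 - \left(-10 + 10 \left(-7\right)^{2} + \frac{1}{3} \left(-7\right)\right) = 255 - \left(-10 + 10 \cdot 49 - \frac{7}{3}\right) = 255 - \left(-10 + 490 - \frac{7}{3}\right) = 255 - \frac{1433}{3} = - \frac{668}{3}$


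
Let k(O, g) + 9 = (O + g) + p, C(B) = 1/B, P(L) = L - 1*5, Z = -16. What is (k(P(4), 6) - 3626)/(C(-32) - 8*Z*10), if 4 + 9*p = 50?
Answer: -1043968/368631 ≈ -2.8320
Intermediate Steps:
P(L) = -5 + L (P(L) = L - 5 = -5 + L)
p = 46/9 (p = -4/9 + (⅑)*50 = -4/9 + 50/9 = 46/9 ≈ 5.1111)
k(O, g) = -35/9 + O + g (k(O, g) = -9 + ((O + g) + 46/9) = -9 + (46/9 + O + g) = -35/9 + O + g)
(k(P(4), 6) - 3626)/(C(-32) - 8*Z*10) = ((-35/9 + (-5 + 4) + 6) - 3626)/(1/(-32) - 8*(-16)*10) = ((-35/9 - 1 + 6) - 3626)/(-1/32 + 128*10) = (10/9 - 3626)/(-1/32 + 1280) = -32624/(9*40959/32) = -32624/9*32/40959 = -1043968/368631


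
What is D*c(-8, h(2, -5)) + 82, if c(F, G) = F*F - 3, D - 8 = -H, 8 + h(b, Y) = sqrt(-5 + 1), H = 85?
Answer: -4615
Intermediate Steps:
h(b, Y) = -8 + 2*I (h(b, Y) = -8 + sqrt(-5 + 1) = -8 + sqrt(-4) = -8 + 2*I)
D = -77 (D = 8 - 1*85 = 8 - 85 = -77)
c(F, G) = -3 + F**2 (c(F, G) = F**2 - 3 = -3 + F**2)
D*c(-8, h(2, -5)) + 82 = -77*(-3 + (-8)**2) + 82 = -77*(-3 + 64) + 82 = -77*61 + 82 = -4697 + 82 = -4615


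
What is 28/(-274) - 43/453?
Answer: -12233/62061 ≈ -0.19711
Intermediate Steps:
28/(-274) - 43/453 = 28*(-1/274) - 43*1/453 = -14/137 - 43/453 = -12233/62061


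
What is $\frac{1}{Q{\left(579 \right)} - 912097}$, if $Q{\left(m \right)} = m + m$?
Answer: $- \frac{1}{910939} \approx -1.0978 \cdot 10^{-6}$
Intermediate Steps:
$Q{\left(m \right)} = 2 m$
$\frac{1}{Q{\left(579 \right)} - 912097} = \frac{1}{2 \cdot 579 - 912097} = \frac{1}{1158 - 912097} = \frac{1}{-910939} = - \frac{1}{910939}$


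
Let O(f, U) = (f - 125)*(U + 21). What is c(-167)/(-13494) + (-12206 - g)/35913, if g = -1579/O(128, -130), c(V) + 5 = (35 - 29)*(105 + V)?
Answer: -1268036593/4063268646 ≈ -0.31207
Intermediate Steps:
O(f, U) = (-125 + f)*(21 + U)
c(V) = 625 + 6*V (c(V) = -5 + (35 - 29)*(105 + V) = -5 + 6*(105 + V) = -5 + (630 + 6*V) = 625 + 6*V)
g = 1579/327 (g = -1579/(-2625 - 125*(-130) + 21*128 - 130*128) = -1579/(-2625 + 16250 + 2688 - 16640) = -1579/(-327) = -1579*(-1/327) = 1579/327 ≈ 4.8287)
c(-167)/(-13494) + (-12206 - g)/35913 = (625 + 6*(-167))/(-13494) + (-12206 - 1*1579/327)/35913 = (625 - 1002)*(-1/13494) + (-12206 - 1579/327)*(1/35913) = -377*(-1/13494) - 3992941/327*1/35913 = 29/1038 - 3992941/11743551 = -1268036593/4063268646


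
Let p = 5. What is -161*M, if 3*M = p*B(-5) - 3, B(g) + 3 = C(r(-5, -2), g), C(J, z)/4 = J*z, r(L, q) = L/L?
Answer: 18998/3 ≈ 6332.7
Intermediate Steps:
r(L, q) = 1
C(J, z) = 4*J*z (C(J, z) = 4*(J*z) = 4*J*z)
B(g) = -3 + 4*g (B(g) = -3 + 4*1*g = -3 + 4*g)
M = -118/3 (M = (5*(-3 + 4*(-5)) - 3)/3 = (5*(-3 - 20) - 3)/3 = (5*(-23) - 3)/3 = (-115 - 3)/3 = (⅓)*(-118) = -118/3 ≈ -39.333)
-161*M = -161*(-118/3) = 18998/3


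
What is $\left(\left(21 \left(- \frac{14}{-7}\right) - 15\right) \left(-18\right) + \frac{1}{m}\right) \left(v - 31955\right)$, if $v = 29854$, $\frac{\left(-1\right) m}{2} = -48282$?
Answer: $\frac{98600146403}{96564} \approx 1.0211 \cdot 10^{6}$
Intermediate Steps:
$m = 96564$ ($m = \left(-2\right) \left(-48282\right) = 96564$)
$\left(\left(21 \left(- \frac{14}{-7}\right) - 15\right) \left(-18\right) + \frac{1}{m}\right) \left(v - 31955\right) = \left(\left(21 \left(- \frac{14}{-7}\right) - 15\right) \left(-18\right) + \frac{1}{96564}\right) \left(29854 - 31955\right) = \left(\left(21 \left(\left(-14\right) \left(- \frac{1}{7}\right)\right) - 15\right) \left(-18\right) + \frac{1}{96564}\right) \left(-2101\right) = \left(\left(21 \cdot 2 - 15\right) \left(-18\right) + \frac{1}{96564}\right) \left(-2101\right) = \left(\left(42 - 15\right) \left(-18\right) + \frac{1}{96564}\right) \left(-2101\right) = \left(27 \left(-18\right) + \frac{1}{96564}\right) \left(-2101\right) = \left(-486 + \frac{1}{96564}\right) \left(-2101\right) = \left(- \frac{46930103}{96564}\right) \left(-2101\right) = \frac{98600146403}{96564}$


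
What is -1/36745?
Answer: -1/36745 ≈ -2.7215e-5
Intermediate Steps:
-1/36745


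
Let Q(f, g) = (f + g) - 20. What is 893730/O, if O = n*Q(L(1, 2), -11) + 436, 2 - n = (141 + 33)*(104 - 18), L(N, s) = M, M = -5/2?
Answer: 297910/167221 ≈ 1.7815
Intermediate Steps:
M = -5/2 (M = -5*1/2 = -5/2 ≈ -2.5000)
L(N, s) = -5/2
n = -14962 (n = 2 - (141 + 33)*(104 - 18) = 2 - 174*86 = 2 - 1*14964 = 2 - 14964 = -14962)
Q(f, g) = -20 + f + g
O = 501663 (O = -14962*(-20 - 5/2 - 11) + 436 = -14962*(-67/2) + 436 = 501227 + 436 = 501663)
893730/O = 893730/501663 = 893730*(1/501663) = 297910/167221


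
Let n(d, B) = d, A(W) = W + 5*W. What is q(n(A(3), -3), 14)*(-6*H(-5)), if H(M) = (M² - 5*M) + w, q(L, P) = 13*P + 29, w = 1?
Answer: -64566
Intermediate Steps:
A(W) = 6*W
q(L, P) = 29 + 13*P
H(M) = 1 + M² - 5*M (H(M) = (M² - 5*M) + 1 = 1 + M² - 5*M)
q(n(A(3), -3), 14)*(-6*H(-5)) = (29 + 13*14)*(-6*(1 + (-5)² - 5*(-5))) = (29 + 182)*(-6*(1 + 25 + 25)) = 211*(-6*51) = 211*(-306) = -64566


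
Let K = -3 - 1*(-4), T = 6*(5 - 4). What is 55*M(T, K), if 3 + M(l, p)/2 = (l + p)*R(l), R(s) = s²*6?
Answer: 165990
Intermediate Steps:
R(s) = 6*s²
T = 6 (T = 6*1 = 6)
K = 1 (K = -3 + 4 = 1)
M(l, p) = -6 + 12*l²*(l + p) (M(l, p) = -6 + 2*((l + p)*(6*l²)) = -6 + 2*(6*l²*(l + p)) = -6 + 12*l²*(l + p))
55*M(T, K) = 55*(-6 + 12*6³ + 12*1*6²) = 55*(-6 + 12*216 + 12*1*36) = 55*(-6 + 2592 + 432) = 55*3018 = 165990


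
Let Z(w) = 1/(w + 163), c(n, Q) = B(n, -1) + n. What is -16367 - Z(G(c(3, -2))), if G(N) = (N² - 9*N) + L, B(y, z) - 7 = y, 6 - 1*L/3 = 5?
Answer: -3568007/218 ≈ -16367.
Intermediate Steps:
L = 3 (L = 18 - 3*5 = 18 - 15 = 3)
B(y, z) = 7 + y
c(n, Q) = 7 + 2*n (c(n, Q) = (7 + n) + n = 7 + 2*n)
G(N) = 3 + N² - 9*N (G(N) = (N² - 9*N) + 3 = 3 + N² - 9*N)
Z(w) = 1/(163 + w)
-16367 - Z(G(c(3, -2))) = -16367 - 1/(163 + (3 + (7 + 2*3)² - 9*(7 + 2*3))) = -16367 - 1/(163 + (3 + (7 + 6)² - 9*(7 + 6))) = -16367 - 1/(163 + (3 + 13² - 9*13)) = -16367 - 1/(163 + (3 + 169 - 117)) = -16367 - 1/(163 + 55) = -16367 - 1/218 = -3568007/218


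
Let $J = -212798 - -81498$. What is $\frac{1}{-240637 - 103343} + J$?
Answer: $- \frac{45164574001}{343980} \approx -1.313 \cdot 10^{5}$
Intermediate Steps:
$J = -131300$ ($J = -212798 + 81498 = -131300$)
$\frac{1}{-240637 - 103343} + J = \frac{1}{-240637 - 103343} - 131300 = \frac{1}{-343980} - 131300 = - \frac{1}{343980} - 131300 = - \frac{45164574001}{343980}$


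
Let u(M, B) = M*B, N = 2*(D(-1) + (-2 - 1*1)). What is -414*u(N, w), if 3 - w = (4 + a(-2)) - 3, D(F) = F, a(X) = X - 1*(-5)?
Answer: -3312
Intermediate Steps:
a(X) = 5 + X (a(X) = X + 5 = 5 + X)
w = -1 (w = 3 - ((4 + (5 - 2)) - 3) = 3 - ((4 + 3) - 3) = 3 - (7 - 3) = 3 - 1*4 = 3 - 4 = -1)
N = -8 (N = 2*(-1 + (-2 - 1*1)) = 2*(-1 + (-2 - 1)) = 2*(-1 - 3) = 2*(-4) = -8)
u(M, B) = B*M
-414*u(N, w) = -(-414)*(-8) = -414*8 = -3312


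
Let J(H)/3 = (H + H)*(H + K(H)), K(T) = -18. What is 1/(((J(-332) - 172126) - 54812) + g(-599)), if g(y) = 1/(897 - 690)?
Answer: 207/97344235 ≈ 2.1265e-6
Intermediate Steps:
g(y) = 1/207
J(H) = 6*H*(-18 + H) (J(H) = 3*((H + H)*(H - 18)) = 3*((2*H)*(-18 + H)) = 3*(2*H*(-18 + H)) = 6*H*(-18 + H))
1/(((J(-332) - 172126) - 54812) + g(-599)) = 1/(((6*(-332)*(-18 - 332) - 172126) - 54812) + 1/207) = 1/(((6*(-332)*(-350) - 172126) - 54812) + 1/207) = 1/(((697200 - 172126) - 54812) + 1/207) = 1/((525074 - 54812) + 1/207) = 1/(470262 + 1/207) = 1/(97344235/207) = 207/97344235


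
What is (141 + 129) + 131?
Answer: 401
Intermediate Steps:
(141 + 129) + 131 = 270 + 131 = 401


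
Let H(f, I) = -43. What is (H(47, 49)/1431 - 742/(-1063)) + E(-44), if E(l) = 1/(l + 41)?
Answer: 509042/1521153 ≈ 0.33464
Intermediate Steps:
E(l) = 1/(41 + l)
(H(47, 49)/1431 - 742/(-1063)) + E(-44) = (-43/1431 - 742/(-1063)) + 1/(41 - 44) = (-43*1/1431 - 742*(-1/1063)) + 1/(-3) = (-43/1431 + 742/1063) - 1/3 = 1016093/1521153 - 1/3 = 509042/1521153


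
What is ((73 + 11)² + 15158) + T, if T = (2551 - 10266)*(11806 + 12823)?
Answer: -189990521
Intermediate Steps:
T = -190012735 (T = -7715*24629 = -190012735)
((73 + 11)² + 15158) + T = ((73 + 11)² + 15158) - 190012735 = (84² + 15158) - 190012735 = (7056 + 15158) - 190012735 = 22214 - 190012735 = -189990521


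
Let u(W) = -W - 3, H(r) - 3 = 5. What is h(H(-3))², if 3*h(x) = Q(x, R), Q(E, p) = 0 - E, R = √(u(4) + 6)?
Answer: 64/9 ≈ 7.1111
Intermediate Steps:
H(r) = 8 (H(r) = 3 + 5 = 8)
u(W) = -3 - W
R = I (R = √((-3 - 1*4) + 6) = √((-3 - 4) + 6) = √(-7 + 6) = √(-1) = I ≈ 1.0*I)
Q(E, p) = -E
h(x) = -x/3 (h(x) = (-x)/3 = -x/3)
h(H(-3))² = (-⅓*8)² = (-8/3)² = 64/9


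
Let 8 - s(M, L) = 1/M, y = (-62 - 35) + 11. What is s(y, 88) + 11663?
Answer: 1003707/86 ≈ 11671.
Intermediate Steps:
y = -86 (y = -97 + 11 = -86)
s(M, L) = 8 - 1/M
s(y, 88) + 11663 = (8 - 1/(-86)) + 11663 = (8 - 1*(-1/86)) + 11663 = (8 + 1/86) + 11663 = 689/86 + 11663 = 1003707/86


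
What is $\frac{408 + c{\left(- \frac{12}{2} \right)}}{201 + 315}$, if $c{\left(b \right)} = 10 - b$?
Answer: $\frac{106}{129} \approx 0.82171$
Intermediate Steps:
$\frac{408 + c{\left(- \frac{12}{2} \right)}}{201 + 315} = \frac{408 + \left(10 - - \frac{12}{2}\right)}{201 + 315} = \frac{408 + \left(10 - \left(-12\right) \frac{1}{2}\right)}{516} = \left(408 + \left(10 - -6\right)\right) \frac{1}{516} = \left(408 + \left(10 + 6\right)\right) \frac{1}{516} = \left(408 + 16\right) \frac{1}{516} = 424 \cdot \frac{1}{516} = \frac{106}{129}$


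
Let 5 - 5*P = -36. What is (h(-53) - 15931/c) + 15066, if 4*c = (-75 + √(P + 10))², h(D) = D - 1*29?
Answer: 2941753168896/196476289 - 11948250*√455/196476289 ≈ 14971.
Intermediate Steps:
h(D) = -29 + D (h(D) = D - 29 = -29 + D)
P = 41/5 (P = 1 - ⅕*(-36) = 1 + 36/5 = 41/5 ≈ 8.2000)
c = (-75 + √455/5)²/4 (c = (-75 + √(41/5 + 10))²/4 = (-75 + √(91/5))²/4 = (-75 + √455/5)²/4 ≈ 1250.8)
(h(-53) - 15931/c) + 15066 = ((-29 - 53) - 15931*100/(375 - √455)²) + 15066 = (-82 - 1593100/(375 - √455)²) + 15066 = 14984 - 1593100/(375 - √455)²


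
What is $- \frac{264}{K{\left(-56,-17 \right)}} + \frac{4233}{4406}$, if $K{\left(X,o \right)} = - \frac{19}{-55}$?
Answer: $- \frac{63894693}{83714} \approx -763.25$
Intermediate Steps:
$K{\left(X,o \right)} = \frac{19}{55}$ ($K{\left(X,o \right)} = \left(-19\right) \left(- \frac{1}{55}\right) = \frac{19}{55}$)
$- \frac{264}{K{\left(-56,-17 \right)}} + \frac{4233}{4406} = - \frac{264}{\frac{19}{55}} + \frac{4233}{4406} = \left(-264\right) \frac{55}{19} + 4233 \cdot \frac{1}{4406} = - \frac{14520}{19} + \frac{4233}{4406} = - \frac{63894693}{83714}$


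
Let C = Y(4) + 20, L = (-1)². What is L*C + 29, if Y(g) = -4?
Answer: 45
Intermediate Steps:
L = 1
C = 16 (C = -4 + 20 = 16)
L*C + 29 = 1*16 + 29 = 16 + 29 = 45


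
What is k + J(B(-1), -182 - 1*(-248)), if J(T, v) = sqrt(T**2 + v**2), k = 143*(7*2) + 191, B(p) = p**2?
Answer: 2193 + sqrt(4357) ≈ 2259.0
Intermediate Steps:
k = 2193 (k = 143*14 + 191 = 2002 + 191 = 2193)
k + J(B(-1), -182 - 1*(-248)) = 2193 + sqrt(((-1)**2)**2 + (-182 - 1*(-248))**2) = 2193 + sqrt(1**2 + (-182 + 248)**2) = 2193 + sqrt(1 + 66**2) = 2193 + sqrt(1 + 4356) = 2193 + sqrt(4357)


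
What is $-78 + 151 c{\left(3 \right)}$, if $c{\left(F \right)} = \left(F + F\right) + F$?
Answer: $1281$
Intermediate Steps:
$c{\left(F \right)} = 3 F$ ($c{\left(F \right)} = 2 F + F = 3 F$)
$-78 + 151 c{\left(3 \right)} = -78 + 151 \cdot 3 \cdot 3 = -78 + 151 \cdot 9 = -78 + 1359 = 1281$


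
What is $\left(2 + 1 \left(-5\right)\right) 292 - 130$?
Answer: $-1006$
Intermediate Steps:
$\left(2 + 1 \left(-5\right)\right) 292 - 130 = \left(2 - 5\right) 292 - 130 = \left(-3\right) 292 - 130 = -876 - 130 = -1006$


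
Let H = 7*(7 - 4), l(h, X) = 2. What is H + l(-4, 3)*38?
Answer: 97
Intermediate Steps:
H = 21 (H = 7*3 = 21)
H + l(-4, 3)*38 = 21 + 2*38 = 21 + 76 = 97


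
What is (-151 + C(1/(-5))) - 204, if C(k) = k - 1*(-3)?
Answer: -1761/5 ≈ -352.20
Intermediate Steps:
C(k) = 3 + k (C(k) = k + 3 = 3 + k)
(-151 + C(1/(-5))) - 204 = (-151 + (3 + 1/(-5))) - 204 = (-151 + (3 - ⅕)) - 204 = (-151 + 14/5) - 204 = -741/5 - 204 = -1761/5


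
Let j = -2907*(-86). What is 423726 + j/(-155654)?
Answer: 32977198401/77827 ≈ 4.2372e+5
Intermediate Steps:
j = 250002
423726 + j/(-155654) = 423726 + 250002/(-155654) = 423726 + 250002*(-1/155654) = 423726 - 125001/77827 = 32977198401/77827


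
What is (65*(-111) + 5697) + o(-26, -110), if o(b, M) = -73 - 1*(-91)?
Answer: -1500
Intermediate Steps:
o(b, M) = 18 (o(b, M) = -73 + 91 = 18)
(65*(-111) + 5697) + o(-26, -110) = (65*(-111) + 5697) + 18 = (-7215 + 5697) + 18 = -1518 + 18 = -1500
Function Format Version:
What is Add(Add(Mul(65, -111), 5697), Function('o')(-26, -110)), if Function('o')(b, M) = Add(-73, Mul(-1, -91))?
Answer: -1500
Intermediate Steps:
Function('o')(b, M) = 18 (Function('o')(b, M) = Add(-73, 91) = 18)
Add(Add(Mul(65, -111), 5697), Function('o')(-26, -110)) = Add(Add(Mul(65, -111), 5697), 18) = Add(Add(-7215, 5697), 18) = Add(-1518, 18) = -1500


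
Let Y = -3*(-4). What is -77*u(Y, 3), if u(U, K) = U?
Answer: -924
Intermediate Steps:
Y = 12
-77*u(Y, 3) = -77*12 = -924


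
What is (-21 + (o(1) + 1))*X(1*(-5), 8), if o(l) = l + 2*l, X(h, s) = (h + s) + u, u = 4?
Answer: -119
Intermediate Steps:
X(h, s) = 4 + h + s (X(h, s) = (h + s) + 4 = 4 + h + s)
o(l) = 3*l
(-21 + (o(1) + 1))*X(1*(-5), 8) = (-21 + (3*1 + 1))*(4 + 1*(-5) + 8) = (-21 + (3 + 1))*(4 - 5 + 8) = (-21 + 4)*7 = -17*7 = -119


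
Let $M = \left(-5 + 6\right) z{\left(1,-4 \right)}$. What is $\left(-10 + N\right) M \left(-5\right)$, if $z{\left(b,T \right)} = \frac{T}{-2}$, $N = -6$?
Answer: $160$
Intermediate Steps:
$z{\left(b,T \right)} = - \frac{T}{2}$ ($z{\left(b,T \right)} = T \left(- \frac{1}{2}\right) = - \frac{T}{2}$)
$M = 2$ ($M = \left(-5 + 6\right) \left(\left(- \frac{1}{2}\right) \left(-4\right)\right) = 1 \cdot 2 = 2$)
$\left(-10 + N\right) M \left(-5\right) = \left(-10 - 6\right) 2 \left(-5\right) = \left(-16\right) 2 \left(-5\right) = \left(-32\right) \left(-5\right) = 160$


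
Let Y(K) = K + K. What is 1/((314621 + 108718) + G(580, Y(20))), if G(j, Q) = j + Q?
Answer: 1/423959 ≈ 2.3587e-6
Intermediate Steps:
Y(K) = 2*K
G(j, Q) = Q + j
1/((314621 + 108718) + G(580, Y(20))) = 1/((314621 + 108718) + (2*20 + 580)) = 1/(423339 + (40 + 580)) = 1/(423339 + 620) = 1/423959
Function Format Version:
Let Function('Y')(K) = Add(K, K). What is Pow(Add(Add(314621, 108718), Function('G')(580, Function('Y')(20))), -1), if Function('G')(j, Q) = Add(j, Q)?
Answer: Rational(1, 423959) ≈ 2.3587e-6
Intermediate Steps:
Function('Y')(K) = Mul(2, K)
Function('G')(j, Q) = Add(Q, j)
Pow(Add(Add(314621, 108718), Function('G')(580, Function('Y')(20))), -1) = Pow(Add(Add(314621, 108718), Add(Mul(2, 20), 580)), -1) = Pow(Add(423339, Add(40, 580)), -1) = Pow(Add(423339, 620), -1) = Pow(423959, -1) = Rational(1, 423959)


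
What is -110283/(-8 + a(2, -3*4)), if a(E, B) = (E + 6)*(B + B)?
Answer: 110283/200 ≈ 551.42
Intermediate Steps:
a(E, B) = 2*B*(6 + E) (a(E, B) = (6 + E)*(2*B) = 2*B*(6 + E))
-110283/(-8 + a(2, -3*4)) = -110283/(-8 + 2*(-3*4)*(6 + 2)) = -110283/(-8 + 2*(-12)*8) = -110283/(-8 - 192) = -110283/(-200) = -1/200*(-110283) = 110283/200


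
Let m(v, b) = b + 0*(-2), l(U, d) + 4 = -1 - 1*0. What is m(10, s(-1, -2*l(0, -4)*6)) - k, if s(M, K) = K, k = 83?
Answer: -23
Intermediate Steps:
l(U, d) = -5 (l(U, d) = -4 + (-1 - 1*0) = -4 + (-1 + 0) = -4 - 1 = -5)
m(v, b) = b (m(v, b) = b + 0 = b)
m(10, s(-1, -2*l(0, -4)*6)) - k = -2*(-5)*6 - 1*83 = 10*6 - 83 = 60 - 83 = -23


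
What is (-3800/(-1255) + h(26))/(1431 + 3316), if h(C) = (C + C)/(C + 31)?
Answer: 56372/67915329 ≈ 0.00083003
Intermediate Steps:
h(C) = 2*C/(31 + C) (h(C) = (2*C)/(31 + C) = 2*C/(31 + C))
(-3800/(-1255) + h(26))/(1431 + 3316) = (-3800/(-1255) + 2*26/(31 + 26))/(1431 + 3316) = (-3800*(-1/1255) + 2*26/57)/4747 = (760/251 + 2*26*(1/57))*(1/4747) = (760/251 + 52/57)*(1/4747) = (56372/14307)*(1/4747) = 56372/67915329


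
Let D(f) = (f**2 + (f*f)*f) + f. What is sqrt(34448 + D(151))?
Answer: sqrt(3500351) ≈ 1870.9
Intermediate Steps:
D(f) = f + f**2 + f**3 (D(f) = (f**2 + f**2*f) + f = (f**2 + f**3) + f = f + f**2 + f**3)
sqrt(34448 + D(151)) = sqrt(34448 + 151*(1 + 151 + 151**2)) = sqrt(34448 + 151*(1 + 151 + 22801)) = sqrt(34448 + 151*22953) = sqrt(34448 + 3465903) = sqrt(3500351)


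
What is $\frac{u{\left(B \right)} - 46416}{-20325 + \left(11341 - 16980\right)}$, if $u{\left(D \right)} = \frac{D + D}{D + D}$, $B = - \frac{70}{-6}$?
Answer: $\frac{46415}{25964} \approx 1.7877$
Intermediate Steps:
$B = \frac{35}{3}$ ($B = \left(-70\right) \left(- \frac{1}{6}\right) = \frac{35}{3} \approx 11.667$)
$u{\left(D \right)} = 1$ ($u{\left(D \right)} = \frac{2 D}{2 D} = 2 D \frac{1}{2 D} = 1$)
$\frac{u{\left(B \right)} - 46416}{-20325 + \left(11341 - 16980\right)} = \frac{1 - 46416}{-20325 + \left(11341 - 16980\right)} = - \frac{46415}{-20325 - 5639} = - \frac{46415}{-25964} = \left(-46415\right) \left(- \frac{1}{25964}\right) = \frac{46415}{25964}$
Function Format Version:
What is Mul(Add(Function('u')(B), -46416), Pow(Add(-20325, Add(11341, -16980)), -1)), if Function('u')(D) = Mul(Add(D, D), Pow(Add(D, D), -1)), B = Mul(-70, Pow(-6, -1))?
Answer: Rational(46415, 25964) ≈ 1.7877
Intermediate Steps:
B = Rational(35, 3) (B = Mul(-70, Rational(-1, 6)) = Rational(35, 3) ≈ 11.667)
Function('u')(D) = 1 (Function('u')(D) = Mul(Mul(2, D), Pow(Mul(2, D), -1)) = Mul(Mul(2, D), Mul(Rational(1, 2), Pow(D, -1))) = 1)
Mul(Add(Function('u')(B), -46416), Pow(Add(-20325, Add(11341, -16980)), -1)) = Mul(Add(1, -46416), Pow(Add(-20325, Add(11341, -16980)), -1)) = Mul(-46415, Pow(Add(-20325, -5639), -1)) = Mul(-46415, Pow(-25964, -1)) = Mul(-46415, Rational(-1, 25964)) = Rational(46415, 25964)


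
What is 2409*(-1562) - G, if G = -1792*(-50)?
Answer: -3852458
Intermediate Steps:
G = 89600
2409*(-1562) - G = 2409*(-1562) - 1*89600 = -3762858 - 89600 = -3852458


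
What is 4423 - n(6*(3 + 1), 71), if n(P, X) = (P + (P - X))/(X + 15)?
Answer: 380401/86 ≈ 4423.3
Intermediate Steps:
n(P, X) = (-X + 2*P)/(15 + X)
4423 - n(6*(3 + 1), 71) = 4423 - (-1*71 + 2*(6*(3 + 1)))/(15 + 71) = 4423 - (-71 + 2*(6*4))/86 = 4423 - (-71 + 2*24)/86 = 4423 - (-71 + 48)/86 = 4423 - (-23)/86 = 4423 - 1*(-23/86) = 4423 + 23/86 = 380401/86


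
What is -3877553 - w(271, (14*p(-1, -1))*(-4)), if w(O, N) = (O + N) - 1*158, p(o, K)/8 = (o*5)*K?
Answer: -3875426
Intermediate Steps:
p(o, K) = 40*K*o (p(o, K) = 8*((o*5)*K) = 8*((5*o)*K) = 8*(5*K*o) = 40*K*o)
w(O, N) = -158 + N + O (w(O, N) = (N + O) - 158 = -158 + N + O)
-3877553 - w(271, (14*p(-1, -1))*(-4)) = -3877553 - (-158 + (14*(40*(-1)*(-1)))*(-4) + 271) = -3877553 - (-158 + (14*40)*(-4) + 271) = -3877553 - (-158 + 560*(-4) + 271) = -3877553 - (-158 - 2240 + 271) = -3877553 - 1*(-2127) = -3877553 + 2127 = -3875426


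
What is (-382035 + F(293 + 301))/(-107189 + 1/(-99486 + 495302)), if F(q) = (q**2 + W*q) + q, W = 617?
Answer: -44581151896/14142373741 ≈ -3.1523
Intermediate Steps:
F(q) = q**2 + 618*q (F(q) = (q**2 + 617*q) + q = q**2 + 618*q)
(-382035 + F(293 + 301))/(-107189 + 1/(-99486 + 495302)) = (-382035 + (293 + 301)*(618 + (293 + 301)))/(-107189 + 1/(-99486 + 495302)) = (-382035 + 594*(618 + 594))/(-107189 + 1/395816) = (-382035 + 594*1212)/(-107189 + 1/395816) = (-382035 + 719928)/(-42427121223/395816) = 337893*(-395816/42427121223) = -44581151896/14142373741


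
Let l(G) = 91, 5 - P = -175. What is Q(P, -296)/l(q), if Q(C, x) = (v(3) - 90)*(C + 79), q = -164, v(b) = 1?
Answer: -3293/13 ≈ -253.31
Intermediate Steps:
P = 180 (P = 5 - 1*(-175) = 5 + 175 = 180)
Q(C, x) = -7031 - 89*C (Q(C, x) = (1 - 90)*(C + 79) = -89*(79 + C) = -7031 - 89*C)
Q(P, -296)/l(q) = (-7031 - 89*180)/91 = (-7031 - 16020)*(1/91) = -23051*1/91 = -3293/13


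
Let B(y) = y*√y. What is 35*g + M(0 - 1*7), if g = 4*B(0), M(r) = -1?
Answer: -1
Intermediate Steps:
B(y) = y^(3/2)
g = 0 (g = 4*0^(3/2) = 4*0 = 0)
35*g + M(0 - 1*7) = 35*0 - 1 = 0 - 1 = -1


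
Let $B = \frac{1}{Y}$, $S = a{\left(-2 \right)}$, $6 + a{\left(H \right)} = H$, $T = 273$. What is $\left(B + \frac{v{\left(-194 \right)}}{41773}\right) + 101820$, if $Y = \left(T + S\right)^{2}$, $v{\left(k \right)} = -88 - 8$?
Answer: $\frac{298689872043673}{2933508925} \approx 1.0182 \cdot 10^{5}$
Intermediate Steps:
$a{\left(H \right)} = -6 + H$
$S = -8$ ($S = -6 - 2 = -8$)
$v{\left(k \right)} = -96$ ($v{\left(k \right)} = -88 - 8 = -96$)
$Y = 70225$ ($Y = \left(273 - 8\right)^{2} = 265^{2} = 70225$)
$B = \frac{1}{70225} \approx 1.424 \cdot 10^{-5}$
$\left(B + \frac{v{\left(-194 \right)}}{41773}\right) + 101820 = \left(\frac{1}{70225} - \frac{96}{41773}\right) + 101820 = - \frac{6699827}{2933508925} + 101820 = \frac{298689872043673}{2933508925}$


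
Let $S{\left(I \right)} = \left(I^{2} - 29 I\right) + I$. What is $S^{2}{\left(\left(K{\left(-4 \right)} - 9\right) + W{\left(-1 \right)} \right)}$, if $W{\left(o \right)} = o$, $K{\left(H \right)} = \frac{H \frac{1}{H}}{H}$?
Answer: $\frac{39350529}{256} \approx 1.5371 \cdot 10^{5}$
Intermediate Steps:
$K{\left(H \right)} = \frac{1}{H}$ ($K{\left(H \right)} = 1 \frac{1}{H} = \frac{1}{H}$)
$S{\left(I \right)} = I^{2} - 28 I$
$S^{2}{\left(\left(K{\left(-4 \right)} - 9\right) + W{\left(-1 \right)} \right)} = \left(\left(\left(\frac{1}{-4} - 9\right) - 1\right) \left(-28 - \left(10 + \frac{1}{4}\right)\right)\right)^{2} = \left(\left(\left(- \frac{1}{4} - 9\right) - 1\right) \left(-28 - \frac{41}{4}\right)\right)^{2} = \left(\left(- \frac{37}{4} - 1\right) \left(-28 - \frac{41}{4}\right)\right)^{2} = \left(- \frac{41 \left(-28 - \frac{41}{4}\right)}{4}\right)^{2} = \left(\left(- \frac{41}{4}\right) \left(- \frac{153}{4}\right)\right)^{2} = \left(\frac{6273}{16}\right)^{2} = \frac{39350529}{256}$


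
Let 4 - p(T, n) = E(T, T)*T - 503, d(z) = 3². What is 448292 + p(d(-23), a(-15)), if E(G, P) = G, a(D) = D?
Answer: 448718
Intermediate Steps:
d(z) = 9
p(T, n) = 507 - T² (p(T, n) = 4 - (T*T - 503) = 4 - (T² - 503) = 4 - (-503 + T²) = 4 + (503 - T²) = 507 - T²)
448292 + p(d(-23), a(-15)) = 448292 + (507 - 1*9²) = 448292 + (507 - 1*81) = 448292 + (507 - 81) = 448292 + 426 = 448718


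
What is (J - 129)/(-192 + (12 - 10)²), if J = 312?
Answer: -183/188 ≈ -0.97340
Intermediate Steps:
(J - 129)/(-192 + (12 - 10)²) = (312 - 129)/(-192 + (12 - 10)²) = 183/(-192 + 2²) = 183/(-192 + 4) = 183/(-188) = 183*(-1/188) = -183/188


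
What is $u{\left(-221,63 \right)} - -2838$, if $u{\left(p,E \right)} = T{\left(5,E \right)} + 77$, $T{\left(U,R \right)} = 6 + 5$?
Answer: $2926$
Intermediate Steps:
$T{\left(U,R \right)} = 11$
$u{\left(p,E \right)} = 88$ ($u{\left(p,E \right)} = 11 + 77 = 88$)
$u{\left(-221,63 \right)} - -2838 = 88 - -2838 = 88 + 2838 = 2926$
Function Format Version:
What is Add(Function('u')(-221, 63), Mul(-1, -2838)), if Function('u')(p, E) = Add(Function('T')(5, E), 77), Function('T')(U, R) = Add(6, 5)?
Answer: 2926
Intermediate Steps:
Function('T')(U, R) = 11
Function('u')(p, E) = 88 (Function('u')(p, E) = Add(11, 77) = 88)
Add(Function('u')(-221, 63), Mul(-1, -2838)) = Add(88, Mul(-1, -2838)) = Add(88, 2838) = 2926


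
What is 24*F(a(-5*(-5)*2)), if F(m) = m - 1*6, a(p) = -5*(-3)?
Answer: 216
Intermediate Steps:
a(p) = 15
F(m) = -6 + m (F(m) = m - 6 = -6 + m)
24*F(a(-5*(-5)*2)) = 24*(-6 + 15) = 24*9 = 216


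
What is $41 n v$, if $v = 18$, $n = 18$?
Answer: $13284$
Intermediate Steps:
$41 n v = 41 \cdot 18 \cdot 18 = 738 \cdot 18 = 13284$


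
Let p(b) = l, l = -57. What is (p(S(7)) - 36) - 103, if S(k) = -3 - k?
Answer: -196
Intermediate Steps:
p(b) = -57
(p(S(7)) - 36) - 103 = (-57 - 36) - 103 = -93 - 103 = -196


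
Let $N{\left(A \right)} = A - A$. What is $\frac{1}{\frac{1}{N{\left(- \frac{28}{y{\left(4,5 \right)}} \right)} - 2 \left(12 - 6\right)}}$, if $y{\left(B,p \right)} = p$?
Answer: $-12$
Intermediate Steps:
$N{\left(A \right)} = 0$
$\frac{1}{\frac{1}{N{\left(- \frac{28}{y{\left(4,5 \right)}} \right)} - 2 \left(12 - 6\right)}} = \frac{1}{\frac{1}{0 - 2 \left(12 - 6\right)}} = \frac{1}{\frac{1}{0 - 12}} = \frac{1}{\frac{1}{-12}} = \frac{1}{- \frac{1}{12}} = -12$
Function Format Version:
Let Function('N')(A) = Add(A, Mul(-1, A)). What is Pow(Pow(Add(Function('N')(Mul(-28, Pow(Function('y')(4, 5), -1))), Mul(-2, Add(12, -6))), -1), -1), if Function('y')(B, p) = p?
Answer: -12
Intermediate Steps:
Function('N')(A) = 0
Pow(Pow(Add(Function('N')(Mul(-28, Pow(Function('y')(4, 5), -1))), Mul(-2, Add(12, -6))), -1), -1) = Pow(Pow(Add(0, Mul(-2, Add(12, -6))), -1), -1) = Pow(Pow(Add(0, Mul(-2, 6)), -1), -1) = Pow(Pow(Add(0, -12), -1), -1) = Pow(Pow(-12, -1), -1) = Pow(Rational(-1, 12), -1) = -12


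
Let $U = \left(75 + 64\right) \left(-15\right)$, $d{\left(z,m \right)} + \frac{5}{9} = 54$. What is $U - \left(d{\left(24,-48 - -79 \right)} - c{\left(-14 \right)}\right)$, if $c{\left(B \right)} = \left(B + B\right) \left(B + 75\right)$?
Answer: $- \frac{34618}{9} \approx -3846.4$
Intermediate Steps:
$c{\left(B \right)} = 2 B \left(75 + B\right)$
$d{\left(z,m \right)} = \frac{481}{9}$ ($d{\left(z,m \right)} = - \frac{5}{9} + 54 = \frac{481}{9}$)
$U = -2085$ ($U = 139 \left(-15\right) = -2085$)
$U - \left(d{\left(24,-48 - -79 \right)} - c{\left(-14 \right)}\right) = -2085 - \left(\frac{481}{9} - 2 \left(-14\right) \left(75 - 14\right)\right) = -2085 - \left(\frac{481}{9} - 2 \left(-14\right) 61\right) = -2085 - \left(\frac{481}{9} - -1708\right) = -2085 - \left(\frac{481}{9} + 1708\right) = -2085 - \frac{15853}{9} = - \frac{34618}{9}$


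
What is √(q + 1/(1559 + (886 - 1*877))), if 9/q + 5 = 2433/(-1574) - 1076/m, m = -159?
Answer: √1009088354/4984 ≈ 6.3736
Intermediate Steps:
q = 2252394/55447 (q = 9/(-5 + (2433/(-1574) - 1076/(-159))) = 9/(-5 + (2433*(-1/1574) - 1076*(-1/159))) = 9/(-5 + (-2433/1574 + 1076/159)) = 9/(-5 + 1306777/250266) = 9/(55447/250266) = 9*(250266/55447) = 2252394/55447 ≈ 40.622)
√(q + 1/(1559 + (886 - 1*877))) = √(2252394/55447 + 1/(1559 + (886 - 1*877))) = √(2252394/55447 + 1/(1559 + (886 - 877))) = √(2252394/55447 + 1/(1559 + 9)) = √(2252394/55447 + 1/1568) = √(504544177/12420128) = √1009088354/4984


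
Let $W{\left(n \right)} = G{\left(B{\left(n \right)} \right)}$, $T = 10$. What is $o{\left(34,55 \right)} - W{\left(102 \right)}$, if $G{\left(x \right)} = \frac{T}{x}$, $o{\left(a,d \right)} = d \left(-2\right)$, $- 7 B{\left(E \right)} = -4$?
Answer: $- \frac{255}{2} \approx -127.5$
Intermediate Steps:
$B{\left(E \right)} = \frac{4}{7}$ ($B{\left(E \right)} = \left(- \frac{1}{7}\right) \left(-4\right) = \frac{4}{7}$)
$o{\left(a,d \right)} = - 2 d$
$G{\left(x \right)} = \frac{10}{x}$
$W{\left(n \right)} = \frac{35}{2}$ ($W{\left(n \right)} = \frac{10}{\frac{4}{7}} = 10 \cdot \frac{7}{4} = \frac{35}{2}$)
$o{\left(34,55 \right)} - W{\left(102 \right)} = \left(-2\right) 55 - \frac{35}{2} = -110 - \frac{35}{2} = - \frac{255}{2}$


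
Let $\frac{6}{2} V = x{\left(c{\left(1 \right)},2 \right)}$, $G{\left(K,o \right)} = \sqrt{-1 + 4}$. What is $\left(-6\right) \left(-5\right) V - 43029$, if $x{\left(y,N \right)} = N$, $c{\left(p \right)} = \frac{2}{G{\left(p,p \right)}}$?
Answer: $-43009$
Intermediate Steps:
$G{\left(K,o \right)} = \sqrt{3}$
$c{\left(p \right)} = \frac{2 \sqrt{3}}{3}$ ($c{\left(p \right)} = \frac{2}{\sqrt{3}} = 2 \frac{\sqrt{3}}{3} = \frac{2 \sqrt{3}}{3}$)
$V = \frac{2}{3}$ ($V = \frac{1}{3} \cdot 2 = \frac{2}{3} \approx 0.66667$)
$\left(-6\right) \left(-5\right) V - 43029 = \left(-6\right) \left(-5\right) \frac{2}{3} - 43029 = 30 \cdot \frac{2}{3} - 43029 = 20 - 43029 = -43009$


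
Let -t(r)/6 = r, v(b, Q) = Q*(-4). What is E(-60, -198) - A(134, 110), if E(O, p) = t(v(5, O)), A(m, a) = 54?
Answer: -1494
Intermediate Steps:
v(b, Q) = -4*Q
t(r) = -6*r
E(O, p) = 24*O (E(O, p) = -(-24)*O = 24*O)
E(-60, -198) - A(134, 110) = 24*(-60) - 1*54 = -1440 - 54 = -1494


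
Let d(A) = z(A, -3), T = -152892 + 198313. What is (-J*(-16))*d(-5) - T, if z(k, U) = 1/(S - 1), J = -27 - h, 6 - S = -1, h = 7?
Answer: -136535/3 ≈ -45512.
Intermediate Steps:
S = 7 (S = 6 - 1*(-1) = 6 + 1 = 7)
J = -34 (J = -27 - 1*7 = -27 - 7 = -34)
z(k, U) = ⅙ (z(k, U) = 1/(7 - 1) = 1/6 = ⅙)
T = 45421
d(A) = ⅙
(-J*(-16))*d(-5) - T = (-1*(-34)*(-16))*(⅙) - 1*45421 = (34*(-16))*(⅙) - 45421 = -544*⅙ - 45421 = -272/3 - 45421 = -136535/3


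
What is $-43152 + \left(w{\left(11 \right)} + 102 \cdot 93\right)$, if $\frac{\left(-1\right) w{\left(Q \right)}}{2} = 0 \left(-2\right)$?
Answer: $-33666$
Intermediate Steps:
$w{\left(Q \right)} = 0$ ($w{\left(Q \right)} = - 2 \cdot 0 \left(-2\right) = \left(-2\right) 0 = 0$)
$-43152 + \left(w{\left(11 \right)} + 102 \cdot 93\right) = -43152 + \left(0 + 102 \cdot 93\right) = -43152 + \left(0 + 9486\right) = -43152 + 9486 = -33666$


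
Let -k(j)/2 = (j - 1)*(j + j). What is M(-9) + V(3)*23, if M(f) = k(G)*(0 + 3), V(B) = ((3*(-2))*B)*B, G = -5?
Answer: -1602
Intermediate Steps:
k(j) = -4*j*(-1 + j) (k(j) = -2*(j - 1)*(j + j) = -2*(-1 + j)*2*j = -4*j*(-1 + j))
V(B) = -6*B² (V(B) = (-6*B)*B = -6*B²)
M(f) = -360 (M(f) = (4*(-5)*(1 - 1*(-5)))*(0 + 3) = (4*(-5)*(1 + 5))*3 = (4*(-5)*6)*3 = -120*3 = -360)
M(-9) + V(3)*23 = -360 - 6*3²*23 = -360 - 6*9*23 = -360 - 54*23 = -360 - 1242 = -1602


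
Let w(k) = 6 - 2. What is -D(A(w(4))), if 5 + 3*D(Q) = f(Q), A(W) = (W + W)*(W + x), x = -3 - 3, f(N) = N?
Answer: 7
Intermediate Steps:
x = -6
w(k) = 4
A(W) = 2*W*(-6 + W) (A(W) = (W + W)*(W - 6) = (2*W)*(-6 + W) = 2*W*(-6 + W))
D(Q) = -5/3 + Q/3
-D(A(w(4))) = -(-5/3 + (2*4*(-6 + 4))/3) = -(-5/3 + (2*4*(-2))/3) = -(-5/3 + (1/3)*(-16)) = -(-5/3 - 16/3) = -1*(-7) = 7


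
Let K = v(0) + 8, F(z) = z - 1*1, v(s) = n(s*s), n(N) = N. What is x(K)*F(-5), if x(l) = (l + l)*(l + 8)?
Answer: -1536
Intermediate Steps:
v(s) = s**2 (v(s) = s*s = s**2)
F(z) = -1 + z (F(z) = z - 1 = -1 + z)
K = 8 (K = 0**2 + 8 = 0 + 8 = 8)
x(l) = 2*l*(8 + l) (x(l) = (2*l)*(8 + l) = 2*l*(8 + l))
x(K)*F(-5) = (2*8*(8 + 8))*(-1 - 5) = (2*8*16)*(-6) = 256*(-6) = -1536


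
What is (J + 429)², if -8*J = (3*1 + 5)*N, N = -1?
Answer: 184900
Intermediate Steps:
J = 1 (J = -(3*1 + 5)*(-1)/8 = -(3 + 5)*(-1)/8 = -(-1) = -⅛*(-8) = 1)
(J + 429)² = (1 + 429)² = 430² = 184900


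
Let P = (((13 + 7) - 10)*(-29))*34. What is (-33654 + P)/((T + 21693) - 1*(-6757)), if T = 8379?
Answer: -43514/36829 ≈ -1.1815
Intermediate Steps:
P = -9860 (P = ((20 - 10)*(-29))*34 = (10*(-29))*34 = -290*34 = -9860)
(-33654 + P)/((T + 21693) - 1*(-6757)) = (-33654 - 9860)/((8379 + 21693) - 1*(-6757)) = -43514/(30072 + 6757) = -43514/36829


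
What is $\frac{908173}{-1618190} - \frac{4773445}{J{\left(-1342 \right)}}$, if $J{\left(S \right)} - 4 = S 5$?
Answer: $\frac{275651812729}{387556505} \approx 711.26$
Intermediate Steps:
$J{\left(S \right)} = 4 + 5 S$ ($J{\left(S \right)} = 4 + S 5 = 4 + 5 S$)
$\frac{908173}{-1618190} - \frac{4773445}{J{\left(-1342 \right)}} = \frac{908173}{-1618190} - \frac{4773445}{4 + 5 \left(-1342\right)} = 908173 \left(- \frac{1}{1618190}\right) - \frac{4773445}{4 - 6710} = - \frac{129739}{231170} - \frac{4773445}{-6706} = - \frac{129739}{231170} - - \frac{4773445}{6706} = - \frac{129739}{231170} + \frac{4773445}{6706} = \frac{275651812729}{387556505}$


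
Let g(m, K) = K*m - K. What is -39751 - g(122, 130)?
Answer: -55481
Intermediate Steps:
g(m, K) = -K + K*m
-39751 - g(122, 130) = -39751 - 130*(-1 + 122) = -39751 - 130*121 = -39751 - 1*15730 = -39751 - 15730 = -55481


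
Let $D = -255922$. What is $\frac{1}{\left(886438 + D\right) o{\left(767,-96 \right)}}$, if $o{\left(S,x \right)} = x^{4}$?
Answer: $\frac{1}{53552659562496} \approx 1.8673 \cdot 10^{-14}$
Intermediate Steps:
$\frac{1}{\left(886438 + D\right) o{\left(767,-96 \right)}} = \frac{1}{\left(886438 - 255922\right) \left(-96\right)^{4}} = \frac{1}{630516 \cdot 84934656} = \frac{1}{630516} \cdot \frac{1}{84934656} = \frac{1}{53552659562496}$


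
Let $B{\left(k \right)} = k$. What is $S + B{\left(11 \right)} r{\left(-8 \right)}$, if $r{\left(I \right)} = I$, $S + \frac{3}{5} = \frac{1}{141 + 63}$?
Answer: $- \frac{90367}{1020} \approx -88.595$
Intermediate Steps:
$S = - \frac{607}{1020}$ ($S = - \frac{3}{5} + \frac{1}{141 + 63} = - \frac{3}{5} + \frac{1}{204} = - \frac{607}{1020} \approx -0.5951$)
$S + B{\left(11 \right)} r{\left(-8 \right)} = - \frac{607}{1020} + 11 \left(-8\right) = - \frac{607}{1020} - 88 = - \frac{90367}{1020}$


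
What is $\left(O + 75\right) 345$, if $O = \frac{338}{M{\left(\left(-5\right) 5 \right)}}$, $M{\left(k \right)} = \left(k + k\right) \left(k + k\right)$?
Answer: $\frac{6480411}{250} \approx 25922.0$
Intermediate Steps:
$M{\left(k \right)} = 4 k^{2}$ ($M{\left(k \right)} = 2 k 2 k = 4 k^{2}$)
$O = \frac{169}{1250}$ ($O = \frac{338}{4 \left(\left(-5\right) 5\right)^{2}} = \frac{338}{4 \left(-25\right)^{2}} = \frac{338}{4 \cdot 625} = \frac{338}{2500} = 338 \cdot \frac{1}{2500} = \frac{169}{1250} \approx 0.1352$)
$\left(O + 75\right) 345 = \left(\frac{169}{1250} + 75\right) 345 = \frac{93919}{1250} \cdot 345 = \frac{6480411}{250}$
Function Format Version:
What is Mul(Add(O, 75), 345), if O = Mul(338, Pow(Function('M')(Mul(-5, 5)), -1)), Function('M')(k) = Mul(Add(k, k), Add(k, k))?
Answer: Rational(6480411, 250) ≈ 25922.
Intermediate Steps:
Function('M')(k) = Mul(4, Pow(k, 2)) (Function('M')(k) = Mul(Mul(2, k), Mul(2, k)) = Mul(4, Pow(k, 2)))
O = Rational(169, 1250) (O = Mul(338, Pow(Mul(4, Pow(Mul(-5, 5), 2)), -1)) = Mul(338, Pow(Mul(4, Pow(-25, 2)), -1)) = Mul(338, Pow(Mul(4, 625), -1)) = Mul(338, Pow(2500, -1)) = Mul(338, Rational(1, 2500)) = Rational(169, 1250) ≈ 0.13520)
Mul(Add(O, 75), 345) = Mul(Add(Rational(169, 1250), 75), 345) = Mul(Rational(93919, 1250), 345) = Rational(6480411, 250)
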